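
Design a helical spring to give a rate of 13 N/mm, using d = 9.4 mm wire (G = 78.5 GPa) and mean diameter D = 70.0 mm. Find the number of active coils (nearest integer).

17

N_a = Gd⁴/(8D³k) = (78.5×10³ × 9.4⁴)/(8 × 70.0³ × 13)
    = 6.12888e+08 / 3.5672e+07 = 17.18 → 17 coils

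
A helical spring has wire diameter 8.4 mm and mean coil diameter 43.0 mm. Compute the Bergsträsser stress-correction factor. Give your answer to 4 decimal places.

1.2861

C = D/d = 43.0/8.4 = 5.1190
K_B = (4C+2)/(4C−3) = 22.476/17.476 = 1.2861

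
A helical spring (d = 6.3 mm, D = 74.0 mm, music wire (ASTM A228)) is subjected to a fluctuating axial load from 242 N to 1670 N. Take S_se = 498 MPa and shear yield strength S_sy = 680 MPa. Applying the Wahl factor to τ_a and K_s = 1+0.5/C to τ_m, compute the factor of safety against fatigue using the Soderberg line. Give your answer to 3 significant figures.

0.432

C = D/d = 74.0/6.3 = 11.7460; K_W = (4C−1)/(4C−4)+0.615/C = 1.1222; K_s = 1+0.5/C = 1.0426
F_a = (F_max−F_min)/2 = 714 N; F_m = (F_max+F_min)/2 = 956 N
τ_a = K_W·8F_aD/(πd³) = 1.1222 × 538.08 = 603.81 MPa
τ_m = K_s·8F_mD/(πd³) = 1.0426 × 720.46 = 751.13 MPa
Soderberg: 1/n_f = τ_a/S_se + τ_m/S_sy = 603.81/498 + 751.13/680 = 1.21247 + 1.10460 = 2.3171
n_f = 1/2.3171 = 0.4316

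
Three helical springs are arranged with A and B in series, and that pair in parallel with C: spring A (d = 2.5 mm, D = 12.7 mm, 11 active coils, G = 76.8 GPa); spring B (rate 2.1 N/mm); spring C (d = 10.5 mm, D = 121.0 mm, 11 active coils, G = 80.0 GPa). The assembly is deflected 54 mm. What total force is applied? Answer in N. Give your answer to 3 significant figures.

k_A = Gd⁴/(8D³N_a) = (76.8×10³)(2.5⁴)/(8·12.7³·11) = 16.643 N/mm
k_C = Gd⁴/(8D³N_a) = (80.0×10³)(10.5⁴)/(8·121.0³·11) = 6.2375 N/mm
Springs A,B series: k_AB = 1/(1/16.643+1/2.1) = 1.8647 N/mm; parallel with C: k_eq = 1.8647+6.2375 = 8.1022 N/mm
F = k_eq·δ = 8.1022·54 = 437.52 N

438 N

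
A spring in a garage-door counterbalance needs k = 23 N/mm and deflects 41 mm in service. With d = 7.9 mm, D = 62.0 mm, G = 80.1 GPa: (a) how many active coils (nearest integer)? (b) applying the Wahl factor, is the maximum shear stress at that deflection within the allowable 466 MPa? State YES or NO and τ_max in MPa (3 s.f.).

(a) 7 coils; (b) YES, τ_max = 365 MPa

N_a = Gd⁴/(8D³k) = (80.1×10³)(7.9⁴)/(8·62.0³·23) = 7.115 → N_a = 7
Actual rate k = Gd⁴/(8D³·7) = 23.376 N/mm
Working load F = kδ = 23.376·41 = 958.43 N
C = 62.0/7.9 = 7.8481; K_W = (4C−1)/(4C−4)+0.615/C = 1.1879
τ_max = K_W·8FD/(πd³) = 1.1879·306.91 = 364.57 MPa
τ_max ≤ 466 MPa → acceptable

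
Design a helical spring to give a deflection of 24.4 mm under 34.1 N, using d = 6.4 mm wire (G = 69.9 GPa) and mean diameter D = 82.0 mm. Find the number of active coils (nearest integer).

Required rate k = F/δ = 34.1/24.4 = 1.3975 N/mm
N_a = Gd⁴/(8D³k) = (69.9×10³ × 6.4⁴)/(8 × 82.0³ × 1.3975)
    = 1.17273e+08 / 6.16448e+06 = 19.02 → 19 coils

19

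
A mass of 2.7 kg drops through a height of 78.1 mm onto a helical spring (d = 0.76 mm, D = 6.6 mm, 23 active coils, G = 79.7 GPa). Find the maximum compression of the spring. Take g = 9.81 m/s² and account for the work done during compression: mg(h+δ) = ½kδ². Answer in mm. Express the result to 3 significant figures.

158 mm

k = Gd⁴/(8D³N_a) = (79.7×10³)(0.76⁴)/(8·6.6³·23) = 0.50265 N/mm
W = mg = 2.7 × 9.81 = 26.487 N
½kδ² − Wδ − Wh = 0 → δ = (W + √(W² + 2kWh))/k
δ = (26.487 + √(701.56 + 2079.59))/0.50265 = (26.487 + 52.737)/0.50265 = 157.61 mm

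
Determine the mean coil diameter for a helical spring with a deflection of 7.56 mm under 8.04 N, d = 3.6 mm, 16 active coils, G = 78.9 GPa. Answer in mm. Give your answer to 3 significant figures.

Required rate k = F/δ = 8.04/7.56 = 1.0635 N/mm
D = (Gd⁴/(8N_a·k))^(1/3) = (78.9×10³·3.6⁴/(8·16·1.0635))^(1/3)
  = (97351.5)^(1/3) = 46.0024 mm

46.0 mm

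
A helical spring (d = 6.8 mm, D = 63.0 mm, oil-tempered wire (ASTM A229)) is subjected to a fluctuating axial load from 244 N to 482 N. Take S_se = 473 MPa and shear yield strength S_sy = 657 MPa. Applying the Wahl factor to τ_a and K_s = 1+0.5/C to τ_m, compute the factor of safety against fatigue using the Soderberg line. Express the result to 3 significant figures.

C = D/d = 63.0/6.8 = 9.2647; K_W = (4C−1)/(4C−4)+0.615/C = 1.1571; K_s = 1+0.5/C = 1.0540
F_a = (F_max−F_min)/2 = 119 N; F_m = (F_max+F_min)/2 = 363 N
τ_a = K_W·8F_aD/(πd³) = 1.1571 × 60.716 = 70.256 MPa
τ_m = K_s·8F_mD/(πd³) = 1.0540 × 185.21 = 195.2 MPa
Soderberg: 1/n_f = τ_a/S_se + τ_m/S_sy = 70.256/473 + 195.2/657 = 0.14853 + 0.29711 = 0.44565
n_f = 1/0.44565 = 2.244

2.24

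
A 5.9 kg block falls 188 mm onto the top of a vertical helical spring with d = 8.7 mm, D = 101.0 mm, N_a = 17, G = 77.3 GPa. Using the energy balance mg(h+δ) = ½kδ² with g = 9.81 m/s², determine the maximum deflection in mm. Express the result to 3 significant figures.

103 mm

k = Gd⁴/(8D³N_a) = (77.3×10³)(8.7⁴)/(8·101.0³·17) = 3.1605 N/mm
W = mg = 5.9 × 9.81 = 57.879 N
½kδ² − Wδ − Wh = 0 → δ = (W + √(W² + 2kWh))/k
δ = (57.879 + √(3350 + 68780))/3.1605 = (57.879 + 268.57)/3.1605 = 103.29 mm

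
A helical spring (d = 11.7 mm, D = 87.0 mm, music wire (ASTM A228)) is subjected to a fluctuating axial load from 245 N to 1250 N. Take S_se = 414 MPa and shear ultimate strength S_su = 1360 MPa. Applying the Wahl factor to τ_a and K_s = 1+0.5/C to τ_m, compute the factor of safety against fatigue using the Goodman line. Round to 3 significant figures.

3.54

C = D/d = 87.0/11.7 = 7.4359; K_W = (4C−1)/(4C−4)+0.615/C = 1.1992; K_s = 1+0.5/C = 1.0672
F_a = (F_max−F_min)/2 = 502.5 N; F_m = (F_max+F_min)/2 = 747.5 N
τ_a = K_W·8F_aD/(πd³) = 1.1992 × 69.508 = 83.357 MPa
τ_m = K_s·8F_mD/(πd³) = 1.0672 × 103.4 = 110.35 MPa
Goodman: 1/n_f = τ_a/S_se + τ_m/S_su = 83.357/414 + 110.35/1360 = 0.20135 + 0.08114 = 0.28249
n_f = 1/0.28249 = 3.54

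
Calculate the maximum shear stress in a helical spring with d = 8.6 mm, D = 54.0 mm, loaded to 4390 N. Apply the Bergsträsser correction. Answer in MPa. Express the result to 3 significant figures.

1160 MPa

Spring index C = D/d = 54.0/8.6 = 6.2791
K_B = (4C+2)/(4C−3) = 27.116/22.116 = 1.2261
τ₀ = 8FD/(πd³) = 8·4390·54.0/(π·8.6³) = 1.89648e+06/1998.2 = 949.08 MPa
τ_max = K·τ₀ = 1.2261 × 949.08 = 1163.6 MPa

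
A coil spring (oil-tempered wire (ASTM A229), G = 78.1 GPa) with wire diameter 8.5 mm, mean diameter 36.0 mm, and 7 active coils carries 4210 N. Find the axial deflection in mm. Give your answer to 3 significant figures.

27.0 mm

k = Gd⁴/(8D³N_a) = (78.1×10³)(8.5⁴)/(8·36.0³·7) = 156.04 N/mm
δ = F/k = 4210 / 156.04 = 26.981 mm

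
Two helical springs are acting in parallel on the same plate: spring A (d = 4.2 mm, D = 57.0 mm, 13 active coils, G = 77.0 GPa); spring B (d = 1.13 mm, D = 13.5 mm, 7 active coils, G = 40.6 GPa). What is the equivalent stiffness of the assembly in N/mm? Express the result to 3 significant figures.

k_A = Gd⁴/(8D³N_a) = (77.0×10³)(4.2⁴)/(8·57.0³·13) = 1.244 N/mm
k_B = Gd⁴/(8D³N_a) = (40.6×10³)(1.13⁴)/(8·13.5³·7) = 0.48045 N/mm
Parallel: k_eq = 1.244 + 0.48045 = 1.7245 N/mm

1.72 N/mm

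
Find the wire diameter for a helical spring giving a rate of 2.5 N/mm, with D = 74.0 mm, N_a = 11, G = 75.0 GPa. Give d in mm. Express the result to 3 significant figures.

5.87 mm

d = (8D³N_a·k / G)^(1/4) = (8·74.0³·11·2.5 / (75.0×10³))^0.25
  = (1188.7)^0.25 = 5.8717 mm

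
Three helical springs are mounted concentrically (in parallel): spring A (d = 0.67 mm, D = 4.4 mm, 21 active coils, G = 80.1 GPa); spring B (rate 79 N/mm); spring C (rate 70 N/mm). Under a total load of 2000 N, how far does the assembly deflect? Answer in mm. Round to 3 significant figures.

k_A = Gd⁴/(8D³N_a) = (80.1×10³)(0.67⁴)/(8·4.4³·21) = 1.1279 N/mm
Parallel: k_eq = 1.1279 + 79 + 70 = 150.13 N/mm
δ = F/k_eq = 2000/150.13 = 13.322 mm

13.3 mm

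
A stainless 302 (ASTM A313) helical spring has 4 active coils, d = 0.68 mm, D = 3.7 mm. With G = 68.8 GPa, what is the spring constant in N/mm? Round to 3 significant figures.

k = Gd⁴/(8D³N_a) = (68.8×10³ × 0.68⁴) / (8 × 3.7³ × 4)
  = 14710.4 / 1620.9 = 9.0755 N/mm

9.08 N/mm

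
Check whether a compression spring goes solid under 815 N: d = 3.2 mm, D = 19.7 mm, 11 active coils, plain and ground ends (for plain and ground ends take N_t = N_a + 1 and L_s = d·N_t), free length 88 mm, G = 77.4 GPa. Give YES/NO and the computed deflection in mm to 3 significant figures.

YES, δ = 67.6 mm

k = Gd⁴/(8D³N_a) = (77.4×10³)(3.2⁴)/(8·19.7³·11) = 12.063 N/mm
N_t = 12; L_s = 3.2·12 = 38.4 mm; δ_solid = L₀ − L_s = 88 − 38.4 = 49.6 mm
δ = F/k = 815/12.063 = 67.561 mm
δ ≥ δ_solid → spring goes solid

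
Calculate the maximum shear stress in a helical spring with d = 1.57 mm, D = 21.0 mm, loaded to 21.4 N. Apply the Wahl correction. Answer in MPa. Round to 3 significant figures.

Spring index C = D/d = 21.0/1.57 = 13.3758
K_W = (4C−1)/(4C−4) + 0.615/C = 52.503/49.503 + 0.0460 = 1.1066
τ₀ = 8FD/(πd³) = 8·21.4·21.0/(π·1.57³) = 3595.2/12.158 = 295.72 MPa
τ_max = K·τ₀ = 1.1066 × 295.72 = 327.23 MPa

327 MPa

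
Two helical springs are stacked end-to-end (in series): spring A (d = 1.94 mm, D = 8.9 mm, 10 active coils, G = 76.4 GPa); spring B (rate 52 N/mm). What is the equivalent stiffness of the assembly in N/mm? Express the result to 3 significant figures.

k_A = Gd⁴/(8D³N_a) = (76.4×10³)(1.94⁴)/(8·8.9³·10) = 19.188 N/mm
Series: 1/k_eq = 1/19.188 + 1/52 = 0.071345; k_eq = 14.016 N/mm

14.0 N/mm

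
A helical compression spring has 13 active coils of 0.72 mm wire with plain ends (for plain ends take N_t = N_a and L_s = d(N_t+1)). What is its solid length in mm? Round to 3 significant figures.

10.1 mm

plain ends: N_t = N_a = 13
L_s = d·(N_t+1) = 0.72 × 14 = 10.08 mm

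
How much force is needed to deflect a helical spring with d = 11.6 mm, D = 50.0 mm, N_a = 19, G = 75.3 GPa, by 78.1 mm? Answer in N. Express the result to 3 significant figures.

5600 N

k = Gd⁴/(8D³N_a) = (75.3×10³)(11.6⁴)/(8·50.0³·19) = 71.758 N/mm
F = k·δ = 71.758 × 78.1 = 5604.3 N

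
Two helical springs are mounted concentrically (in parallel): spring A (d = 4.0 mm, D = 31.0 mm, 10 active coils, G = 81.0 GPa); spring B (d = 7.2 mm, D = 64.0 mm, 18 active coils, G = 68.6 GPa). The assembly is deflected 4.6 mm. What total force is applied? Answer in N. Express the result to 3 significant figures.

k_A = Gd⁴/(8D³N_a) = (81.0×10³)(4.0⁴)/(8·31.0³·10) = 8.7006 N/mm
k_B = Gd⁴/(8D³N_a) = (68.6×10³)(7.2⁴)/(8·64.0³·18) = 4.8837 N/mm
Parallel: k_eq = 8.7006 + 4.8837 = 13.584 N/mm
F = k_eq·δ = 13.584·4.6 = 62.488 N

62.5 N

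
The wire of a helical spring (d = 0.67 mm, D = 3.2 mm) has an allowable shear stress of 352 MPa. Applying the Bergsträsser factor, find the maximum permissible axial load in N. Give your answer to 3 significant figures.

9.91 N

C = D/d = 3.2/0.67 = 4.7761
K_B = (4C+2)/(4C−3) = 21.104/16.104 = 1.3105
τ_max = K·8FD/(πd³) → F_max = τ_allow·πd³/(8DK)
F_max = 352·π·0.67³/(8·3.2·1.3105) = 332.6/33.548 = 9.914 N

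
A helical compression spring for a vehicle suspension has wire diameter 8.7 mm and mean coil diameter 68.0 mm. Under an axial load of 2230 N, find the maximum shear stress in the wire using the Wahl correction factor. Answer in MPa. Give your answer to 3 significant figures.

697 MPa

Spring index C = D/d = 68.0/8.7 = 7.8161
K_W = (4C−1)/(4C−4) + 0.615/C = 30.264/27.264 + 0.0787 = 1.1887
τ₀ = 8FD/(πd³) = 8·2230·68.0/(π·8.7³) = 1.21312e+06/2068.7 = 586.4 MPa
τ_max = K·τ₀ = 1.1887 × 586.4 = 697.07 MPa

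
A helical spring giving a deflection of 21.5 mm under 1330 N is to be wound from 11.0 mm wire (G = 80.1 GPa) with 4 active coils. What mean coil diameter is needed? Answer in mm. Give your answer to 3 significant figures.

84.0 mm

Required rate k = F/δ = 1330/21.5 = 61.86 N/mm
D = (Gd⁴/(8N_a·k))^(1/3) = (80.1×10³·11.0⁴/(8·4·61.86))^(1/3)
  = (592434)^(1/3) = 83.9873 mm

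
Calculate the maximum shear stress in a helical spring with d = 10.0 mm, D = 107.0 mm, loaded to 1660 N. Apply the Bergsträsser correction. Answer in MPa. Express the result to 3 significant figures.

Spring index C = D/d = 107.0/10.0 = 10.7000
K_B = (4C+2)/(4C−3) = 44.800/39.800 = 1.1256
τ₀ = 8FD/(πd³) = 8·1660·107.0/(π·10.0³) = 1.42096e+06/3141.6 = 452.31 MPa
τ_max = K·τ₀ = 1.1256 × 452.31 = 509.13 MPa

509 MPa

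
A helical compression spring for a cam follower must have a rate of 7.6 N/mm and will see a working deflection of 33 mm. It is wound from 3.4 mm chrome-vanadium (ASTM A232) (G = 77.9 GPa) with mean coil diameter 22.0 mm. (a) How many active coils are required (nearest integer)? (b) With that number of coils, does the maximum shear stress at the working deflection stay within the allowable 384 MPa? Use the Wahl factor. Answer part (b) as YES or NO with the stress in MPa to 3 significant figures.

(a) 16 coils; (b) NO, τ_max = 443 MPa

N_a = Gd⁴/(8D³k) = (77.9×10³)(3.4⁴)/(8·22.0³·7.6) = 16.08 → N_a = 16
Actual rate k = Gd⁴/(8D³·16) = 7.6379 N/mm
Working load F = kδ = 7.6379·33 = 252.05 N
C = 22.0/3.4 = 6.4706; K_W = (4C−1)/(4C−4)+0.615/C = 1.2321
τ_max = K_W·8FD/(πd³) = 1.2321·359.27 = 442.67 MPa
τ_max > 384 MPa → exceeds allowable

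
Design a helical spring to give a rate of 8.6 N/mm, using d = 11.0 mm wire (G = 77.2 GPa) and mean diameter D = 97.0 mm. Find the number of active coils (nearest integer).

N_a = Gd⁴/(8D³k) = (77.2×10³ × 11.0⁴)/(8 × 97.0³ × 8.6)
    = 1.13029e+09 / 6.27919e+07 = 18 → 18 coils

18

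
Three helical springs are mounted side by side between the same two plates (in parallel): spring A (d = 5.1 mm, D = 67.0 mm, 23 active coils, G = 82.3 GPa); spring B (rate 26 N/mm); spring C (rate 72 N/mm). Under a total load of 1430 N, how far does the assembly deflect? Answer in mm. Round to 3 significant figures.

14.4 mm

k_A = Gd⁴/(8D³N_a) = (82.3×10³)(5.1⁴)/(8·67.0³·23) = 1.0061 N/mm
Parallel: k_eq = 1.0061 + 26 + 72 = 99.006 N/mm
δ = F/k_eq = 1430/99.006 = 14.444 mm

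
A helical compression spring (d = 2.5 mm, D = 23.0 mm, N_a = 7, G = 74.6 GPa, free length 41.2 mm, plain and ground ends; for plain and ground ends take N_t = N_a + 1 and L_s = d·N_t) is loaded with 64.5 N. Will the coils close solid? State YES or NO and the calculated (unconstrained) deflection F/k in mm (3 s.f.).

NO, δ = 15.1 mm

k = Gd⁴/(8D³N_a) = (74.6×10³)(2.5⁴)/(8·23.0³·7) = 4.2769 N/mm
N_t = 8; L_s = 2.5·8 = 20 mm; δ_solid = L₀ − L_s = 41.2 − 20 = 21.2 mm
δ = F/k = 64.5/4.2769 = 15.081 mm
δ < δ_solid → spring does not go solid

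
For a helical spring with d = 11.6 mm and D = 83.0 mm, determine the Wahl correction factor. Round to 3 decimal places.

C = D/d = 83.0/11.6 = 7.1552
K_W = (4C−1)/(4C−4) + 0.615/C = 27.621/24.621 + 0.0860 = 1.2078

1.208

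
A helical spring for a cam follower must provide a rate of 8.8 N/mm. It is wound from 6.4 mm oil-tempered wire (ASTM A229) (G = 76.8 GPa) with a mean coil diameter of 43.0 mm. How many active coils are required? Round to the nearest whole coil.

23

N_a = Gd⁴/(8D³k) = (76.8×10³ × 6.4⁴)/(8 × 43.0³ × 8.8)
    = 1.28849e+08 / 5.59729e+06 = 23.02 → 23 coils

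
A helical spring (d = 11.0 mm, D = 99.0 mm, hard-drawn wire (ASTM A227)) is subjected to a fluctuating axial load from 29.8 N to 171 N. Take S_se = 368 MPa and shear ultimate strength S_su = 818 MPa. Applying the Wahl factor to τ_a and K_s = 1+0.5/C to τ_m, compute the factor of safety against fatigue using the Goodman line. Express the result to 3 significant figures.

C = D/d = 99.0/11.0 = 9.0000; K_W = (4C−1)/(4C−4)+0.615/C = 1.1621; K_s = 1+0.5/C = 1.0556
F_a = (F_max−F_min)/2 = 70.6 N; F_m = (F_max+F_min)/2 = 100.4 N
τ_a = K_W·8F_aD/(πd³) = 1.1621 × 13.372 = 15.54 MPa
τ_m = K_s·8F_mD/(πd³) = 1.0556 × 19.017 = 20.073 MPa
Goodman: 1/n_f = τ_a/S_se + τ_m/S_su = 15.54/368 + 20.073/818 = 0.04223 + 0.02454 = 0.066766
n_f = 1/0.066766 = 14.98

15.0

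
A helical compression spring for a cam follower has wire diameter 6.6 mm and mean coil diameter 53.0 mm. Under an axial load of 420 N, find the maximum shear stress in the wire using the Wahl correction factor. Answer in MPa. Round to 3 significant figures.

233 MPa

Spring index C = D/d = 53.0/6.6 = 8.0303
K_W = (4C−1)/(4C−4) + 0.615/C = 31.121/28.121 + 0.0766 = 1.1833
τ₀ = 8FD/(πd³) = 8·420·53.0/(π·6.6³) = 178080/903.2 = 197.17 MPa
τ_max = K·τ₀ = 1.1833 × 197.17 = 233.3 MPa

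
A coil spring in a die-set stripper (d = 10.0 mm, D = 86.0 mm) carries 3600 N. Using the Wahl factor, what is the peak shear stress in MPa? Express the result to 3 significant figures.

Spring index C = D/d = 86.0/10.0 = 8.6000
K_W = (4C−1)/(4C−4) + 0.615/C = 33.400/30.400 + 0.0715 = 1.1702
τ₀ = 8FD/(πd³) = 8·3600·86.0/(π·10.0³) = 2.4768e+06/3141.6 = 788.39 MPa
τ_max = K·τ₀ = 1.1702 × 788.39 = 922.57 MPa

923 MPa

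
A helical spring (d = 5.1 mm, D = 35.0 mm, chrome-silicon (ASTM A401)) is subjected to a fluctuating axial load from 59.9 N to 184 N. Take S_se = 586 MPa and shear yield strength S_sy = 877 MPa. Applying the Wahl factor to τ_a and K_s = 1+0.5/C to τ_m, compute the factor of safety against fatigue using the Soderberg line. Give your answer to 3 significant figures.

C = D/d = 35.0/5.1 = 6.8627; K_W = (4C−1)/(4C−4)+0.615/C = 1.2175; K_s = 1+0.5/C = 1.0729
F_a = (F_max−F_min)/2 = 62.05 N; F_m = (F_max+F_min)/2 = 121.95 N
τ_a = K_W·8F_aD/(πd³) = 1.2175 × 41.691 = 50.76 MPa
τ_m = K_s·8F_mD/(πd³) = 1.0729 × 81.937 = 87.907 MPa
Soderberg: 1/n_f = τ_a/S_se + τ_m/S_sy = 50.76/586 + 87.907/877 = 0.08662 + 0.10024 = 0.18686
n_f = 1/0.18686 = 5.352

5.35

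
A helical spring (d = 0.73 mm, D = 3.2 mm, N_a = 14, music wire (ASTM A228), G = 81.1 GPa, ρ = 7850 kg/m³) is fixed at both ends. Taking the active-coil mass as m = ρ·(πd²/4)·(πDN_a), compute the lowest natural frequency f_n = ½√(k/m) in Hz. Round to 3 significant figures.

k = Gd⁴/(8D³N_a) = (81.1×10³)(0.73⁴)/(8·3.2³·14) = 6.2754 N/mm = 6275.4 N/m
Wire length L = πDN_a = π·3.2·14 = 140.74 mm
m = ρ·(πd²/4)·L = 7850 × 0.41854×10⁻⁶ m² × 0.14074 m = 0.00046242 kg
f_n = ½√(k/m) = 0.5·√(6275.4/0.00046242) = 0.5·√(1.3571e+07) = 1841.9 Hz

1840 Hz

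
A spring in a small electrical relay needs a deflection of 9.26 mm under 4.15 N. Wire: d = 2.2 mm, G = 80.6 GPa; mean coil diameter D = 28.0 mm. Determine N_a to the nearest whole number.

24

Required rate k = F/δ = 4.15/9.26 = 0.44816 N/mm
N_a = Gd⁴/(8D³k) = (80.6×10³ × 2.2⁴)/(8 × 28.0³ × 0.44816)
    = 1.8881e+06 / 78704.8 = 23.99 → 24 coils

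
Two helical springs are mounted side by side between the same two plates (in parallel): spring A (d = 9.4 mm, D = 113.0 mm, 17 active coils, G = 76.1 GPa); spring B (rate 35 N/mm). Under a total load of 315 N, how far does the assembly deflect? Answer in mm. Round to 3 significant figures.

8.28 mm

k_A = Gd⁴/(8D³N_a) = (76.1×10³)(9.4⁴)/(8·113.0³·17) = 3.0278 N/mm
Parallel: k_eq = 3.0278 + 35 = 38.028 N/mm
δ = F/k_eq = 315/38.028 = 8.2834 mm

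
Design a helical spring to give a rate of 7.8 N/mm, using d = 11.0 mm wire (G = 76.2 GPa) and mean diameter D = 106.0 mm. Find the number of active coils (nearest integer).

15

N_a = Gd⁴/(8D³k) = (76.2×10³ × 11.0⁴)/(8 × 106.0³ × 7.8)
    = 1.11564e+09 / 7.43194e+07 = 15.01 → 15 coils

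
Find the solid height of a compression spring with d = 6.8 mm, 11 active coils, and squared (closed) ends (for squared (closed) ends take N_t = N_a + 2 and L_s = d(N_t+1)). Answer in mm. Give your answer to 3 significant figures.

squared (closed) ends: N_t = N_a + 2 = 11 + 2 = 13
L_s = d·(N_t+1) = 6.8 × 14 = 95.2 mm

95.2 mm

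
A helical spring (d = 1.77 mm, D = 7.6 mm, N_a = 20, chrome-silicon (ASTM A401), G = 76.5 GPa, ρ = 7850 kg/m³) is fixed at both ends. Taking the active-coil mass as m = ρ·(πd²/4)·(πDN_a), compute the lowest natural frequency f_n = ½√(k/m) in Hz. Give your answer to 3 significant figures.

k = Gd⁴/(8D³N_a) = (76.5×10³)(1.77⁴)/(8·7.6³·20) = 10.69 N/mm = 10690 N/m
Wire length L = πDN_a = π·7.6·20 = 477.52 mm
m = ρ·(πd²/4)·L = 7850 × 2.4606×10⁻⁶ m² × 0.47752 m = 0.0092236 kg
f_n = ½√(k/m) = 0.5·√(10690/0.0092236) = 0.5·√(1.159e+06) = 538.29 Hz

538 Hz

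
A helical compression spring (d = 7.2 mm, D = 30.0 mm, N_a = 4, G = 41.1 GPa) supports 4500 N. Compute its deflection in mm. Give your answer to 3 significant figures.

k = Gd⁴/(8D³N_a) = (41.1×10³)(7.2⁴)/(8·30.0³·4) = 127.84 N/mm
δ = F/k = 4500 / 127.84 = 35.201 mm

35.2 mm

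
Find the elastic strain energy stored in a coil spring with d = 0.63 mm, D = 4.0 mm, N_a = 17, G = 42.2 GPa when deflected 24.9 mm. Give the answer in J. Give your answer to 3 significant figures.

0.237 J

k = Gd⁴/(8D³N_a) = (42.2×10³)(0.63⁴)/(8·4.0³·17) = 0.76376 N/mm
U = ½kδ² = 0.5 × 0.76376 × 24.9² = 236.77 N·mm = 0.23677 J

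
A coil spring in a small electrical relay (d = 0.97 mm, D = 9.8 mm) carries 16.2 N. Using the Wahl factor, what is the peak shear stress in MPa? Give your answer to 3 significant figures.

Spring index C = D/d = 9.8/0.97 = 10.1031
K_W = (4C−1)/(4C−4) + 0.615/C = 39.412/36.412 + 0.0609 = 1.1433
τ₀ = 8FD/(πd³) = 8·16.2·9.8/(π·0.97³) = 1270.08/2.8672 = 442.96 MPa
τ_max = K·τ₀ = 1.1433 × 442.96 = 506.42 MPa

506 MPa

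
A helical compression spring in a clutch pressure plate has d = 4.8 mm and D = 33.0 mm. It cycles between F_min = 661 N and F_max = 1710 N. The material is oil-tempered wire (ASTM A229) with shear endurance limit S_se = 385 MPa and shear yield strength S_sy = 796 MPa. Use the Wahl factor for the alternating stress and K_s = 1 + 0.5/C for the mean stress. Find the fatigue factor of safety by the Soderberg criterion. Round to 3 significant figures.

C = D/d = 33.0/4.8 = 6.8750; K_W = (4C−1)/(4C−4)+0.615/C = 1.2171; K_s = 1+0.5/C = 1.0727
F_a = (F_max−F_min)/2 = 524.5 N; F_m = (F_max+F_min)/2 = 1185.5 N
τ_a = K_W·8F_aD/(πd³) = 1.2171 × 398.54 = 485.07 MPa
τ_m = K_s·8F_mD/(πd³) = 1.0727 × 900.81 = 966.32 MPa
Soderberg: 1/n_f = τ_a/S_se + τ_m/S_sy = 485.07/385 + 966.32/796 = 1.25993 + 1.21397 = 2.4739
n_f = 1/2.4739 = 0.4042

0.404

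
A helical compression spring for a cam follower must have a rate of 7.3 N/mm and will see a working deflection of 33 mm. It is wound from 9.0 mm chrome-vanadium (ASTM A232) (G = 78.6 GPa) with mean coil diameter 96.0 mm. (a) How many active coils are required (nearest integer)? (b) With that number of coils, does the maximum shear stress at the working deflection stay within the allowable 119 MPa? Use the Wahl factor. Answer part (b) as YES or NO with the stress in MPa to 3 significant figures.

N_a = Gd⁴/(8D³k) = (78.6×10³)(9.0⁴)/(8·96.0³·7.3) = 9.981 → N_a = 10
Actual rate k = Gd⁴/(8D³·10) = 7.286 N/mm
Working load F = kδ = 7.286·33 = 240.44 N
C = 96.0/9.0 = 10.6667; K_W = (4C−1)/(4C−4)+0.615/C = 1.1352
τ_max = K_W·8FD/(πd³) = 1.1352·80.628 = 91.532 MPa
τ_max ≤ 119 MPa → acceptable

(a) 10 coils; (b) YES, τ_max = 91.5 MPa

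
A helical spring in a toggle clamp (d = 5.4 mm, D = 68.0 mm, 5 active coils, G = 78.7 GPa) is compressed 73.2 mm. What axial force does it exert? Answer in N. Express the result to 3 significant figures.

k = Gd⁴/(8D³N_a) = (78.7×10³)(5.4⁴)/(8·68.0³·5) = 5.3206 N/mm
F = k·δ = 5.3206 × 73.2 = 389.47 N

389 N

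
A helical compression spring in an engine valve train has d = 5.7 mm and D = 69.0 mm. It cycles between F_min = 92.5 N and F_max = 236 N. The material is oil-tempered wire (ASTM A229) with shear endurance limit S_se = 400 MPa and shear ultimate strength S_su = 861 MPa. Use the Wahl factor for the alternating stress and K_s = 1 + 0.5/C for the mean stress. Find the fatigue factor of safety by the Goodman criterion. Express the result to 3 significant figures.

2.64

C = D/d = 69.0/5.7 = 12.1053; K_W = (4C−1)/(4C−4)+0.615/C = 1.1183; K_s = 1+0.5/C = 1.0413
F_a = (F_max−F_min)/2 = 71.75 N; F_m = (F_max+F_min)/2 = 164.25 N
τ_a = K_W·8F_aD/(πd³) = 1.1183 × 68.075 = 76.131 MPa
τ_m = K_s·8F_mD/(πd³) = 1.0413 × 155.84 = 162.27 MPa
Goodman: 1/n_f = τ_a/S_se + τ_m/S_su = 76.131/400 + 162.27/861 = 0.19033 + 0.18847 = 0.3788
n_f = 1/0.3788 = 2.64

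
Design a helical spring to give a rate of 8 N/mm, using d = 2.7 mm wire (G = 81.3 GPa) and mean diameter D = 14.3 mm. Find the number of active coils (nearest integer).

23

N_a = Gd⁴/(8D³k) = (81.3×10³ × 2.7⁴)/(8 × 14.3³ × 8)
    = 4.32062e+06 / 187149 = 23.09 → 23 coils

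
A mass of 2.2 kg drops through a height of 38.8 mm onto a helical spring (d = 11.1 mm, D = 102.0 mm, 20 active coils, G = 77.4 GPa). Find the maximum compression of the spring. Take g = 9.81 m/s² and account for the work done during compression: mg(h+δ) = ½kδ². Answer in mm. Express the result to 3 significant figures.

19.0 mm

k = Gd⁴/(8D³N_a) = (77.4×10³)(11.1⁴)/(8·102.0³·20) = 6.9201 N/mm
W = mg = 2.2 × 9.81 = 21.582 N
½kδ² − Wδ − Wh = 0 → δ = (W + √(W² + 2kWh))/k
δ = (21.582 + √(465.78 + 11589.5))/6.9201 = (21.582 + 109.8)/6.9201 = 18.985 mm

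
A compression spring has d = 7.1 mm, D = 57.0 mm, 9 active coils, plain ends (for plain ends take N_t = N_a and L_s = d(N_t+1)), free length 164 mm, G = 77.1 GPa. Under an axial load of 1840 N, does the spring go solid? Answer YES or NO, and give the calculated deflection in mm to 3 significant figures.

YES, δ = 125 mm

k = Gd⁴/(8D³N_a) = (77.1×10³)(7.1⁴)/(8·57.0³·9) = 14.694 N/mm
N_t = 9; L_s = 7.1·10 = 71 mm; δ_solid = L₀ − L_s = 164 − 71 = 93 mm
δ = F/k = 1840/14.694 = 125.22 mm
δ ≥ δ_solid → spring goes solid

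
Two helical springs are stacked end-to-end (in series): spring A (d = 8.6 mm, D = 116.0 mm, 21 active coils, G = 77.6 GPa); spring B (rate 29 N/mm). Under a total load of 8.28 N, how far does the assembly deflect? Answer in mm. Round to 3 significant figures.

k_A = Gd⁴/(8D³N_a) = (77.6×10³)(8.6⁴)/(8·116.0³·21) = 1.6187 N/mm
Series: 1/k_eq = 1/1.6187 + 1/29 = 0.65225; k_eq = 1.5331 N/mm
δ = F/k_eq = 8.28/1.5331 = 5.4007 mm

5.40 mm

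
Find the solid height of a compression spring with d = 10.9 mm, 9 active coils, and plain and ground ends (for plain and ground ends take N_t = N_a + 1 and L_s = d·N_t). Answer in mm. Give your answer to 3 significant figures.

plain and ground ends: N_t = N_a + 1 = 9 + 1 = 10
L_s = d·N_t = 10.9 × 10 = 109 mm

109 mm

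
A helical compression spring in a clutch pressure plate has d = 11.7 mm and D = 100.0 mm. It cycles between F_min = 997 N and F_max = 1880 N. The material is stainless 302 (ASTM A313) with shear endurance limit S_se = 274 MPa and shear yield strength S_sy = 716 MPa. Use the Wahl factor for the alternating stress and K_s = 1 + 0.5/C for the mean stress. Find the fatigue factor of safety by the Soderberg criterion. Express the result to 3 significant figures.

C = D/d = 100.0/11.7 = 8.5470; K_W = (4C−1)/(4C−4)+0.615/C = 1.1713; K_s = 1+0.5/C = 1.0585
F_a = (F_max−F_min)/2 = 441.5 N; F_m = (F_max+F_min)/2 = 1438.5 N
τ_a = K_W·8F_aD/(πd³) = 1.1713 × 70.196 = 82.223 MPa
τ_m = K_s·8F_mD/(πd³) = 1.0585 × 228.71 = 242.09 MPa
Soderberg: 1/n_f = τ_a/S_se + τ_m/S_sy = 82.223/274 + 242.09/716 = 0.30008 + 0.33812 = 0.6382
n_f = 1/0.6382 = 1.567

1.57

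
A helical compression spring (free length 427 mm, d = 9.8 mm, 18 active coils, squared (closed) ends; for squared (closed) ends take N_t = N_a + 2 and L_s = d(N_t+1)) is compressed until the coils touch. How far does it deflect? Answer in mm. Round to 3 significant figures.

221 mm

N_t = 20; L_s = 9.8·21 = 205.8 mm
δ_solid = L₀ − L_s = 427 − 205.8 = 221.2 mm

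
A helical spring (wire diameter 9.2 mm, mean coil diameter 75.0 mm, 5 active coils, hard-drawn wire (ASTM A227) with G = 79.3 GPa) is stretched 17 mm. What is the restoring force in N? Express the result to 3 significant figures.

572 N

k = Gd⁴/(8D³N_a) = (79.3×10³)(9.2⁴)/(8·75.0³·5) = 33.665 N/mm
F = k·δ = 33.665 × 17 = 572.31 N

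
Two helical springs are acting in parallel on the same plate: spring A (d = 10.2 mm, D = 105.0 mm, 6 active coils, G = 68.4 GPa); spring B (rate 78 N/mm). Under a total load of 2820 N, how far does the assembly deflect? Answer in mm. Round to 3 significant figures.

30.9 mm

k_A = Gd⁴/(8D³N_a) = (68.4×10³)(10.2⁴)/(8·105.0³·6) = 13.324 N/mm
Parallel: k_eq = 13.324 + 78 = 91.324 N/mm
δ = F/k_eq = 2820/91.324 = 30.879 mm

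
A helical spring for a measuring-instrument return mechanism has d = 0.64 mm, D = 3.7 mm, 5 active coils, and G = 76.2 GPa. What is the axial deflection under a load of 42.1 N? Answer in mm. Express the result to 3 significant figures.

6.67 mm

k = Gd⁴/(8D³N_a) = (76.2×10³)(0.64⁴)/(8·3.7³·5) = 6.3097 N/mm
δ = F/k = 42.1 / 6.3097 = 6.6723 mm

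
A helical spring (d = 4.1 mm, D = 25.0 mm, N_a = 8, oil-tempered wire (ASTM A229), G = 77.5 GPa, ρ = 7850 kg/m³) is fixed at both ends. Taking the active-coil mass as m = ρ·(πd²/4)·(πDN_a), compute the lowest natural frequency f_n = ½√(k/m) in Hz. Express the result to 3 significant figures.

k = Gd⁴/(8D³N_a) = (77.5×10³)(4.1⁴)/(8·25.0³·8) = 21.9 N/mm = 21900 N/m
Wire length L = πDN_a = π·25.0·8 = 628.32 mm
m = ρ·(πd²/4)·L = 7850 × 13.203×10⁻⁶ m² × 0.62832 m = 0.065119 kg
f_n = ½√(k/m) = 0.5·√(21900/0.065119) = 0.5·√(3.363e+05) = 289.96 Hz

290 Hz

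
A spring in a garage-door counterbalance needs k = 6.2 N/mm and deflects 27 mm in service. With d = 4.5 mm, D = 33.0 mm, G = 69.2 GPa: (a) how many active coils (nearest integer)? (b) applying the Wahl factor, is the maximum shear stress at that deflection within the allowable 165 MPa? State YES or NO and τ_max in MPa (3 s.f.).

N_a = Gd⁴/(8D³k) = (69.2×10³)(4.5⁴)/(8·33.0³·6.2) = 15.92 → N_a = 16
Actual rate k = Gd⁴/(8D³·16) = 6.1689 N/mm
Working load F = kδ = 6.1689·27 = 166.56 N
C = 33.0/4.5 = 7.3333; K_W = (4C−1)/(4C−4)+0.615/C = 1.2023
τ_max = K_W·8FD/(πd³) = 1.2023·153.6 = 184.67 MPa
τ_max > 165 MPa → exceeds allowable

(a) 16 coils; (b) NO, τ_max = 185 MPa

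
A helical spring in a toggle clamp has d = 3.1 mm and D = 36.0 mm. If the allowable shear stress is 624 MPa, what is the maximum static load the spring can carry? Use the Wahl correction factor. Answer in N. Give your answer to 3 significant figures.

C = D/d = 36.0/3.1 = 11.6129
K_W = (4C−1)/(4C−4) + 0.615/C = 45.452/42.452 + 0.0530 = 1.1236
τ_max = K·8FD/(πd³) → F_max = τ_allow·πd³/(8DK)
F_max = 624·π·3.1³/(8·36.0·1.1236) = 58401/323.6 = 180.47 N

180 N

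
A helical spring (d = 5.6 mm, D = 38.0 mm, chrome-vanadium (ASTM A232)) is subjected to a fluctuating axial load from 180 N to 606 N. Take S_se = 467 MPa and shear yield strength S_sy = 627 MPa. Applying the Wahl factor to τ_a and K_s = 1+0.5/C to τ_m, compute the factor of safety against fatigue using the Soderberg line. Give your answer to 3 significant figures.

C = D/d = 38.0/5.6 = 6.7857; K_W = (4C−1)/(4C−4)+0.615/C = 1.2203; K_s = 1+0.5/C = 1.0737
F_a = (F_max−F_min)/2 = 213 N; F_m = (F_max+F_min)/2 = 393 N
τ_a = K_W·8F_aD/(πd³) = 1.2203 × 117.37 = 143.22 MPa
τ_m = K_s·8F_mD/(πd³) = 1.0737 × 216.55 = 232.5 MPa
Soderberg: 1/n_f = τ_a/S_se + τ_m/S_sy = 143.22/467 + 232.5/627 = 0.30667 + 0.37082 = 0.67749
n_f = 1/0.67749 = 1.476

1.48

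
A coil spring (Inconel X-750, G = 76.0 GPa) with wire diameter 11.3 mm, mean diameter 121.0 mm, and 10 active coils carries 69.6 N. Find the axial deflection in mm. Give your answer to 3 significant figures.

k = Gd⁴/(8D³N_a) = (76.0×10³)(11.3⁴)/(8·121.0³·10) = 8.7434 N/mm
δ = F/k = 69.6 / 8.7434 = 7.9603 mm

7.96 mm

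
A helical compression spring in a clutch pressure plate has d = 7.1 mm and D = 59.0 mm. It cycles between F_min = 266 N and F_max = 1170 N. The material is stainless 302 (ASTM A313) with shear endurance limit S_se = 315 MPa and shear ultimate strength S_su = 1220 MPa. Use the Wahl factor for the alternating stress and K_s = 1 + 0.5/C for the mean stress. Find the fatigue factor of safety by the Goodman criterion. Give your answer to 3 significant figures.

C = D/d = 59.0/7.1 = 8.3099; K_W = (4C−1)/(4C−4)+0.615/C = 1.1766; K_s = 1+0.5/C = 1.0602
F_a = (F_max−F_min)/2 = 452 N; F_m = (F_max+F_min)/2 = 718 N
τ_a = K_W·8F_aD/(πd³) = 1.1766 × 189.74 = 223.25 MPa
τ_m = K_s·8F_mD/(πd³) = 1.0602 × 301.4 = 319.53 MPa
Goodman: 1/n_f = τ_a/S_se + τ_m/S_su = 223.25/315 + 319.53/1220 = 0.70872 + 0.26191 = 0.97064
n_f = 1/0.97064 = 1.03

1.03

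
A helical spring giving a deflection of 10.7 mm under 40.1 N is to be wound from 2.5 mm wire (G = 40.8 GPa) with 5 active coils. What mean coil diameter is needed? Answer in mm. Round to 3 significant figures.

Required rate k = F/δ = 40.1/10.7 = 3.7477 N/mm
D = (Gd⁴/(8N_a·k))^(1/3) = (40.8×10³·2.5⁴/(8·5·3.7477))^(1/3)
  = (10631.6)^(1/3) = 21.9887 mm

22.0 mm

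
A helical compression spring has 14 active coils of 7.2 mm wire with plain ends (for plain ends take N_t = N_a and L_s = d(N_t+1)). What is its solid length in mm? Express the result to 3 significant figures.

plain ends: N_t = N_a = 14
L_s = d·(N_t+1) = 7.2 × 15 = 108 mm

108 mm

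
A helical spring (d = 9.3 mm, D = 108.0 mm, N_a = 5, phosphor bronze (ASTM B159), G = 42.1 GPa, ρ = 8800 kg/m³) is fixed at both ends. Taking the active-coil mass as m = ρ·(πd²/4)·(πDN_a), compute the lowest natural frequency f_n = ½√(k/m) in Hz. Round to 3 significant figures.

39.3 Hz

k = Gd⁴/(8D³N_a) = (42.1×10³)(9.3⁴)/(8·108.0³·5) = 6.25 N/mm = 6250 N/m
Wire length L = πDN_a = π·108.0·5 = 1696.5 mm
m = ρ·(πd²/4)·L = 8800 × 67.929×10⁻⁶ m² × 1.6965 m = 1.0141 kg
f_n = ½√(k/m) = 0.5·√(6250/1.0141) = 0.5·√(6163.1) = 39.253 Hz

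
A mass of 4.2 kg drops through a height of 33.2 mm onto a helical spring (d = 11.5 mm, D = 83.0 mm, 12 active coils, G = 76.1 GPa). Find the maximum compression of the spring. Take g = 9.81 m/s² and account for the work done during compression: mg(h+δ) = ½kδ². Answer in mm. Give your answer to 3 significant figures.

12.5 mm

k = Gd⁴/(8D³N_a) = (76.1×10³)(11.5⁴)/(8·83.0³·12) = 24.248 N/mm
W = mg = 4.2 × 9.81 = 41.202 N
½kδ² − Wδ − Wh = 0 → δ = (W + √(W² + 2kWh))/k
δ = (41.202 + √(1697.6 + 66337.2))/24.248 = (41.202 + 260.83)/24.248 = 12.456 mm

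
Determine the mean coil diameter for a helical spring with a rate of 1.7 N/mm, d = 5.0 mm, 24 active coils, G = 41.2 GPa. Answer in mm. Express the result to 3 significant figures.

D = (Gd⁴/(8N_a·k))^(1/3) = (41.2×10³·5.0⁴/(8·24·1.7))^(1/3)
  = (78890.9)^(1/3) = 42.8886 mm

42.9 mm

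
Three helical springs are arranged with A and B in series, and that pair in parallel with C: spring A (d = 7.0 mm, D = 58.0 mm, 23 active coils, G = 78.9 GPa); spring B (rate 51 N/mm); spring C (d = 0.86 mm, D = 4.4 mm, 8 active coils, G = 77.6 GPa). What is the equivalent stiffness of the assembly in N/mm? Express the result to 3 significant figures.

k_A = Gd⁴/(8D³N_a) = (78.9×10³)(7.0⁴)/(8·58.0³·23) = 5.2768 N/mm
k_C = Gd⁴/(8D³N_a) = (77.6×10³)(0.86⁴)/(8·4.4³·8) = 7.7861 N/mm
Springs A,B series: k_AB = 1/(1/5.2768+1/51) = 4.782 N/mm; parallel with C: k_eq = 4.782+7.7861 = 12.568 N/mm

12.6 N/mm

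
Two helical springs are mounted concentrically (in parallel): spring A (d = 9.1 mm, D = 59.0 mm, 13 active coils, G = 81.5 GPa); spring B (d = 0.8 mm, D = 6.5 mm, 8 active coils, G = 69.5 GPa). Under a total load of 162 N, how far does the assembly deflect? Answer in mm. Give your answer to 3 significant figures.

5.83 mm

k_A = Gd⁴/(8D³N_a) = (81.5×10³)(9.1⁴)/(8·59.0³·13) = 26.166 N/mm
k_B = Gd⁴/(8D³N_a) = (69.5×10³)(0.8⁴)/(8·6.5³·8) = 1.6197 N/mm
Parallel: k_eq = 26.166 + 1.6197 = 27.785 N/mm
δ = F/k_eq = 162/27.785 = 5.8304 mm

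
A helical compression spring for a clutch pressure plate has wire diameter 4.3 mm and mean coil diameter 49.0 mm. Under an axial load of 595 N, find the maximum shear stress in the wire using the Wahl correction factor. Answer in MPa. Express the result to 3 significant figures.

Spring index C = D/d = 49.0/4.3 = 11.3953
K_W = (4C−1)/(4C−4) + 0.615/C = 44.581/41.581 + 0.0540 = 1.1261
τ₀ = 8FD/(πd³) = 8·595·49.0/(π·4.3³) = 233240/249.78 = 933.79 MPa
τ_max = K·τ₀ = 1.1261 × 933.79 = 1051.6 MPa

1050 MPa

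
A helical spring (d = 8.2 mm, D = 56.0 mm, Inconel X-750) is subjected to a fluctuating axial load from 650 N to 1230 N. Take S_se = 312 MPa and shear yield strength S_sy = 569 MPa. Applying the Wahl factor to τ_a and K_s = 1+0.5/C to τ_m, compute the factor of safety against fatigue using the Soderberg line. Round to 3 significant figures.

1.33

C = D/d = 56.0/8.2 = 6.8293; K_W = (4C−1)/(4C−4)+0.615/C = 1.2187; K_s = 1+0.5/C = 1.0732
F_a = (F_max−F_min)/2 = 290 N; F_m = (F_max+F_min)/2 = 940 N
τ_a = K_W·8F_aD/(πd³) = 1.2187 × 75.004 = 91.409 MPa
τ_m = K_s·8F_mD/(πd³) = 1.0732 × 243.12 = 260.92 MPa
Soderberg: 1/n_f = τ_a/S_se + τ_m/S_sy = 91.409/312 + 260.92/569 = 0.29298 + 0.45855 = 0.75153
n_f = 1/0.75153 = 1.331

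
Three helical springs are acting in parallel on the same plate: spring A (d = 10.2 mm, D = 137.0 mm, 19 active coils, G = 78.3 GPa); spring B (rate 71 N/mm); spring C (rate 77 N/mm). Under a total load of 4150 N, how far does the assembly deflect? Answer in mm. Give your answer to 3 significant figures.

27.6 mm

k_A = Gd⁴/(8D³N_a) = (78.3×10³)(10.2⁴)/(8·137.0³·19) = 2.1685 N/mm
Parallel: k_eq = 2.1685 + 71 + 77 = 150.17 N/mm
δ = F/k_eq = 4150/150.17 = 27.636 mm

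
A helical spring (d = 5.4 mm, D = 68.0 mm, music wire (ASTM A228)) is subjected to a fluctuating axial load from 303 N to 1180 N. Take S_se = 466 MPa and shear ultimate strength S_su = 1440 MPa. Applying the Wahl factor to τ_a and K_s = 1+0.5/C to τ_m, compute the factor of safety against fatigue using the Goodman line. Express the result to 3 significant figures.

0.574

C = D/d = 68.0/5.4 = 12.5926; K_W = (4C−1)/(4C−4)+0.615/C = 1.1135; K_s = 1+0.5/C = 1.0397
F_a = (F_max−F_min)/2 = 438.5 N; F_m = (F_max+F_min)/2 = 741.5 N
τ_a = K_W·8F_aD/(πd³) = 1.1135 × 482.21 = 536.96 MPa
τ_m = K_s·8F_mD/(πd³) = 1.0397 × 815.42 = 847.79 MPa
Goodman: 1/n_f = τ_a/S_se + τ_m/S_su = 536.96/466 + 847.79/1440 = 1.15227 + 0.58874 = 1.741
n_f = 1/1.741 = 0.5744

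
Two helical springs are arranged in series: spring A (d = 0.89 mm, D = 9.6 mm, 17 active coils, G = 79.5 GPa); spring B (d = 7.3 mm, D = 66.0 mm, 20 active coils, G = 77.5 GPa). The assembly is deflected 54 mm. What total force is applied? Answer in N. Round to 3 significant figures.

k_A = Gd⁴/(8D³N_a) = (79.5×10³)(0.89⁴)/(8·9.6³·17) = 0.41455 N/mm
k_B = Gd⁴/(8D³N_a) = (77.5×10³)(7.3⁴)/(8·66.0³·20) = 4.7846 N/mm
Series: 1/k_eq = 1/0.41455 + 1/4.7846 = 2.6213; k_eq = 0.38149 N/mm
F = k_eq·δ = 0.38149·54 = 20.601 N

20.6 N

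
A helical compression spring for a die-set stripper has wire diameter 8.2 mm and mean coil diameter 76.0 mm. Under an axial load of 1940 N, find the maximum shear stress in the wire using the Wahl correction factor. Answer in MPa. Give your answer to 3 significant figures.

788 MPa

Spring index C = D/d = 76.0/8.2 = 9.2683
K_W = (4C−1)/(4C−4) + 0.615/C = 36.073/33.073 + 0.0664 = 1.1571
τ₀ = 8FD/(πd³) = 8·1940·76.0/(π·8.2³) = 1.17952e+06/1732.2 = 680.95 MPa
τ_max = K·τ₀ = 1.1571 × 680.95 = 787.9 MPa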